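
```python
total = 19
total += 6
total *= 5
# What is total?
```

Trace:
`total = 19` → total = 19
`total += 6` → total = 25
`total *= 5` → total = 125
So total = 125

Answer: 125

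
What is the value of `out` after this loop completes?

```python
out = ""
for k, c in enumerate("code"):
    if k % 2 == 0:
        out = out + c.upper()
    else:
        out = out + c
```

Uppercase even positions in 'code'
`out` takes the values: "" → "C" → "Co" → "CoD" → "CoDe"

Answer: "CoDe"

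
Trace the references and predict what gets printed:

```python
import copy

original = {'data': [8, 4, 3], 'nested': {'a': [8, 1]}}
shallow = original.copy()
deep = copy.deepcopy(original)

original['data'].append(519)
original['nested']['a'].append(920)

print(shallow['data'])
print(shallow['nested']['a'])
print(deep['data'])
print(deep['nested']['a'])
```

Key concept: comparing shallow vs deep copy.
Step by step:
`original = {'data': [8, 4, 3], 'nested': {'a': [8, 1]}}` → original = {'data': [8, 4, 3], 'nested': {'a': [8, 1]}}
`shallow = original.copy()` → shallow = {'data': [8, 4, 3], 'nested': {'a': [8, 1]}}
`deep = copy.deepcopy(original)` → deep = {'data': [8, 4, 3], 'nested': {'a': [8, 1]}}
`original['data'].append(519)` → original = {'data': [8, 4, 3, 519], 'nested': {'a': [8, 1]}}; shallow = {'data': [8, 4, 3, 519], 'nested': {'a': [8, 1]}}
`original['nested']['a'].append(920)` → original = {'data': [8, 4, 3, 519], 'nested': {'a': [8, 1, 920]}}; shallow = {'data': [8, 4, 3, 519], 'nested': {'a': [8, 1, 920]}}
`print(shallow['data'])` → prints [8, 4, 3, 519]
`print(shallow['nested']['a'])` → prints [8, 1, 920]
`print(deep['data'])` → prints [8, 4, 3]
`print(deep['nested']['a'])` → prints [8, 1]

Answer:
[8, 4, 3, 519]
[8, 1, 920]
[8, 4, 3]
[8, 1]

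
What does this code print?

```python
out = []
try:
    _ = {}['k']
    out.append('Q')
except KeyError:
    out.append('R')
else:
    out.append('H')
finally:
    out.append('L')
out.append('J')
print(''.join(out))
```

Execution trace: 'R' (except KeyError) → 'L' (finally) → 'J' (after the try/except). Output: RLJ

Answer: RLJ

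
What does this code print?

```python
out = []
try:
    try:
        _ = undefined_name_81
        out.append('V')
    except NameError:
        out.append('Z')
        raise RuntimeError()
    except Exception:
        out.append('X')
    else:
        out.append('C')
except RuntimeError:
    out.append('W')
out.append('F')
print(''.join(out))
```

Execution trace: 'Z' (inner except NameError) → 'W' (outer except RuntimeError) → 'F' (after the try/except). Output: ZWF

Answer: ZWF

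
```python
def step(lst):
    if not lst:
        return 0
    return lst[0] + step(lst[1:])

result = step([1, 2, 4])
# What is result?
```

1 + 2 + 4 + 0 = 7

Answer: 7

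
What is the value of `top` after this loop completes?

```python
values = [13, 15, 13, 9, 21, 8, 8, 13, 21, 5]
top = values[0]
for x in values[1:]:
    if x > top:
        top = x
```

Maximum of [13, 15, 13, 9, 21, 8, 8, 13, 21, 5]
`top` takes the values: 13 → 15 → 21

Answer: 21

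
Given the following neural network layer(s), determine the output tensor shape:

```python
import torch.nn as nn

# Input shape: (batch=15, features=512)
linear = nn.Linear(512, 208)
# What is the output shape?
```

Input: (15, 512) -> Output: (15, 208)

Answer: (15, 208)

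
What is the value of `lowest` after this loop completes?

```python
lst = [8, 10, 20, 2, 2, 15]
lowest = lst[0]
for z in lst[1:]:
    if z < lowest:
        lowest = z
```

Minimum of [8, 10, 20, 2, 2, 15]
`lowest` takes the values: 8 → 2

Answer: 2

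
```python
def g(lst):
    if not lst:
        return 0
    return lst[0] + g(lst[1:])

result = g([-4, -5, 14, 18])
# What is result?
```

(-4) + (-5) + 14 + 18 + 0 = 23

Answer: 23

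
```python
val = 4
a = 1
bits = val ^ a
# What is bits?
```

Trace:
`val = 4` → val = 4
`a = 1` → a = 1
`bits = val ^ a` → bits = 5
So bits = 5

Answer: 5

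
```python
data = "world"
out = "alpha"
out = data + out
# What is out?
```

Trace:
`data = "world"` → data = 'world'
`out = "alpha"` → out = 'alpha'
`out = data + out` → out = 'worldalpha'
So out = 'worldalpha'

Answer: 'worldalpha'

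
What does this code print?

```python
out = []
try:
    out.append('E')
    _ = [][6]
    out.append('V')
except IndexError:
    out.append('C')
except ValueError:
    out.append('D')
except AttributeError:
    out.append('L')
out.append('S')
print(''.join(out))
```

Execution trace: 'E' (try body) → 'C' (except IndexError) → 'S' (after the try/except). Output: ECS

Answer: ECS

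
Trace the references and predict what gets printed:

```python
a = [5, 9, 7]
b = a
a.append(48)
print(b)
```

Key concept: basic list aliasing.
Step by step:
`a = [5, 9, 7]` → a = [5, 9, 7]
`b = a` → b = [5, 9, 7] (same object as a)
`a.append(48)` → a = [5, 9, 7, 48] (same object as b); b = [5, 9, 7, 48] (same object as a)
`print(b)` → prints [5, 9, 7, 48]

Answer: [5, 9, 7, 48]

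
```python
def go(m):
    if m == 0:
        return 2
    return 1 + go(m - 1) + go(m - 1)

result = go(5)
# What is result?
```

go(m) = 1 + 2·go(m-1), go(0)=2. Closed form: (2+1)·2^5 - 1 = 95.

Answer: 95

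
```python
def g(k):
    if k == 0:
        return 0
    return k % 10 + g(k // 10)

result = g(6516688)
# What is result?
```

Sum of digits of 6516688: 8 + 8 + 6 + 6 + 1 + 5 + 6 = 40

Answer: 40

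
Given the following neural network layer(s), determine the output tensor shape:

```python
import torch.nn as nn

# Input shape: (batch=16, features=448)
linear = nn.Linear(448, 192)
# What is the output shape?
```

Input: (16, 448) -> Output: (16, 192)

Answer: (16, 192)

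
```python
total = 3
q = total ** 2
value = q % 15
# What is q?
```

Trace:
`total = 3` → total = 3
`q = total ** 2` → q = 9
`value = q % 15` → value = 9
So q = 9

Answer: 9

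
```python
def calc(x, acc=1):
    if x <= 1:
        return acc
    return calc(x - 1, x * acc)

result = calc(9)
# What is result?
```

Accumulator trace (n, acc): (9, 1) -> (8, 9) -> (7, 72) -> (6, 504) -> (5, 3024) -> (4, 15120) -> (3, 60480) -> (2, 181440) -> (1, 362880) -> return 362880

Answer: 362880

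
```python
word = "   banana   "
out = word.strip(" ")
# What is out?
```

Trace:
`word = "   banana   "` → word = '   banana   '
`out = word.strip(" ")` → out = 'banana'
So out = 'banana'

Answer: 'banana'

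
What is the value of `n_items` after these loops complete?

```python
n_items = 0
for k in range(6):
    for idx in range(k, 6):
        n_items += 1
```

Upper triangle: 6 + 5 + ... + 1
`n_items` takes the values: 0 → 1 → 2 → 3 → 4 → 5 → 6 → 7 → 8 → 9 → 10 → 11 → 12 → 13 → 14 → 15 → 16 → 17 → 18 → 19 → 20 → 21

Answer: 21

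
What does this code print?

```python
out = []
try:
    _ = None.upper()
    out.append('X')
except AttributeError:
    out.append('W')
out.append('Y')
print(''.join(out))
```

Execution trace: 'W' (except AttributeError) → 'Y' (after the try/except). Output: WY

Answer: WY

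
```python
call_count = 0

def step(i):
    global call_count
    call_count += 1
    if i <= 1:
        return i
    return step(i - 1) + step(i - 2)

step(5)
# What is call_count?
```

Calls(i) = 1 + Calls(i-1) + Calls(i-2); Calls(0)=Calls(1)=1. For i=5 this gives 15.

Answer: 15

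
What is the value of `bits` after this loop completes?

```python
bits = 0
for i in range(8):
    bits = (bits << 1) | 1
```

Build 8 consecutive 1-bits: 0b11111111
`bits` takes the values: 0 → 1 → 3 → 7 → 15 → 31 → 63 → 127 → 255

Answer: 255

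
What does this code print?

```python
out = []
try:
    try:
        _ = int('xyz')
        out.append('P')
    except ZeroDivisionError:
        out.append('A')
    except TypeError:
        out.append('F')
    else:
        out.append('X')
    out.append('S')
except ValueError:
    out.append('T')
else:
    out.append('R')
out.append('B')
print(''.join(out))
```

Execution trace: 'T' (except ValueError) → 'B' (after the try/except). Output: TB

Answer: TB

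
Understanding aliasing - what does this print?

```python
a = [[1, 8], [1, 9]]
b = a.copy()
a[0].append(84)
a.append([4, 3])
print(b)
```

Key concept: shallow copy with nested lists.
Step by step:
`a = [[1, 8], [1, 9]]` → a = [[1, 8], [1, 9]]
`b = a.copy()` → b = [[1, 8], [1, 9]]
`a[0].append(84)` → a = [[1, 8, 84], [1, 9]]; b = [[1, 8, 84], [1, 9]]
`a.append([4, 3])` → a = [[1, 8, 84], [1, 9], [4, 3]]
`print(b)` → prints [[1, 8, 84], [1, 9]]

Answer: [[1, 8, 84], [1, 9]]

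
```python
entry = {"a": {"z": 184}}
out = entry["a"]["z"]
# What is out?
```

Trace:
`entry = {"a": {"z": 184}}` → entry = {'a': {'z': 184}}
`out = entry["a"]["z"]` → out = 184
So out = 184

Answer: 184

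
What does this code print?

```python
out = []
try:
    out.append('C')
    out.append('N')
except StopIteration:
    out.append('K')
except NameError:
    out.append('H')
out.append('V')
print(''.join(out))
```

Execution trace: 'C' (try body) → 'N' (try body, no exception) → 'V' (after the try/except). Output: CNV

Answer: CNV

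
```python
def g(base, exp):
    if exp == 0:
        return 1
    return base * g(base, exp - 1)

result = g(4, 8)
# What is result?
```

g(4, 8) = 4 * 4 * 4 * 4 * 4 * 4 * 4 * 4 = 65536

Answer: 65536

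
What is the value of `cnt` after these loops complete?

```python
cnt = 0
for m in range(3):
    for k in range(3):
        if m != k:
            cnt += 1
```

3² - 3 (exclude diagonal)
`cnt` takes the values: 0 → 1 → 2 → 3 → 4 → 5 → 6

Answer: 6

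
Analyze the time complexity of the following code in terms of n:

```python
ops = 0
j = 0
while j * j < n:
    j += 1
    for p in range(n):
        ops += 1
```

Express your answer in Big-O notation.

Each loop level contributes: √n × n. Multiplying the contributions gives O(n√n).

Answer: O(n√n)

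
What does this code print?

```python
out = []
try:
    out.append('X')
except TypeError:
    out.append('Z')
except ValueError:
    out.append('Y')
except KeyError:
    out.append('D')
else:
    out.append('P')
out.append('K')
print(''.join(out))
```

Execution trace: 'X' (try body, no exception) → 'P' (else) → 'K' (after the try/except). Output: XPK

Answer: XPK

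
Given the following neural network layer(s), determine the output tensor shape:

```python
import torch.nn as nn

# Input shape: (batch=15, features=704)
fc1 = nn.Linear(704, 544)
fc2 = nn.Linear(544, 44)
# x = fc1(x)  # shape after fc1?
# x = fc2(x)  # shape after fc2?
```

Input: (15, 704) -> after fc1: (15, 544) -> Output: (15, 44)

Answer: (15, 44)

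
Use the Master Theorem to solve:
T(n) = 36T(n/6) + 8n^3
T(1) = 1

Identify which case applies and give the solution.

a=36, b=6, f(n)=8n^3. log_6(36) = 2. Since c=3 > 2 and the regularity condition holds (36(n/6)^3 = (36/6^3)n^3 with 36/6^3 < 1), Case 3 applies: T(n) = Θ(f(n)) = O(n^3).

Answer: O(n^3) - Case 3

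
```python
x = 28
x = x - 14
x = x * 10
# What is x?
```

Trace:
`x = 28` → x = 28
`x = x - 14` → x = 14
`x = x * 10` → x = 140
So x = 140

Answer: 140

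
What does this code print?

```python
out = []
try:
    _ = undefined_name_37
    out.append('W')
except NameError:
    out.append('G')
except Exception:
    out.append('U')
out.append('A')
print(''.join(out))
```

Execution trace: 'G' (except NameError) → 'A' (after the try/except). Output: GA

Answer: GA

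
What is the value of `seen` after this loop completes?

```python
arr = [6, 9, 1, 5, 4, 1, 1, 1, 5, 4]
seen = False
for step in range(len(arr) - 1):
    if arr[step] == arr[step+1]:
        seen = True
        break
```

Check consecutive duplicates in [6, 9, 1, 5, 4, 1, 1, 1, 5, 4]
`seen` takes the values: False → True

Answer: True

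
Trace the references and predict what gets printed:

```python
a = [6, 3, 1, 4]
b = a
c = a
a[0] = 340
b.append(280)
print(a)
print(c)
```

Key concept: multiple aliases.
Step by step:
`a = [6, 3, 1, 4]` → a = [6, 3, 1, 4]
`b = a` → b = [6, 3, 1, 4] (same object as a)
`c = a` → c = [6, 3, 1, 4] (same object as a, b)
`a[0] = 340` → a = [340, 3, 1, 4] (same object as b, c); b = [340, 3, 1, 4] (same object as a, c); c = [340, 3, 1, 4] (same object as a, b)
`b.append(280)` → a = [340, 3, 1, 4, 280] (same object as b, c); b = [340, 3, 1, 4, 280] (same object as a, c); c = [340, 3, 1, 4, 280] (same object as a, b)
`print(a)` → prints [340, 3, 1, 4, 280]
`print(c)` → prints [340, 3, 1, 4, 280]

Answer:
[340, 3, 1, 4, 280]
[340, 3, 1, 4, 280]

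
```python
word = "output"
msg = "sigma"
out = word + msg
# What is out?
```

Trace:
`word = "output"` → word = 'output'
`msg = "sigma"` → msg = 'sigma'
`out = word + msg` → out = 'outputsigma'
So out = 'outputsigma'

Answer: 'outputsigma'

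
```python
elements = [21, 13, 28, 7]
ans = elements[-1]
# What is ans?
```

Trace:
`elements = [21, 13, 28, 7]` → elements = [21, 13, 28, 7]
`ans = elements[-1]` → ans = 7
So ans = 7

Answer: 7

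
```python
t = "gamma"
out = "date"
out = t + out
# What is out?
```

Trace:
`t = "gamma"` → t = 'gamma'
`out = "date"` → out = 'date'
`out = t + out` → out = 'gammadate'
So out = 'gammadate'

Answer: 'gammadate'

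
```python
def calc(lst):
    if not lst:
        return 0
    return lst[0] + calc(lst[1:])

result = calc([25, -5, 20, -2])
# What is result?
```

25 + (-5) + 20 + (-2) + 0 = 38

Answer: 38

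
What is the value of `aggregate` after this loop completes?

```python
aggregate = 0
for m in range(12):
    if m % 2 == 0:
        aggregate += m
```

Sum of even numbers 0 to 11
`aggregate` takes the values: 0 → 2 → 6 → 12 → 20 → 30

Answer: 30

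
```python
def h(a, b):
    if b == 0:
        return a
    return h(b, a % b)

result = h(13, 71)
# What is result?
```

h(13, 71) -> h(71, 13) -> h(13, 6) -> h(6, 1) -> h(1, 0) -> 1

Answer: 1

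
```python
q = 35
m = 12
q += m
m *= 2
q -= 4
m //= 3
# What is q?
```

Trace:
`q = 35` → q = 35
`m = 12` → m = 12
`q += m` → q = 47
`m *= 2` → m = 24
`q -= 4` → q = 43
`m //= 3` → m = 8
So q = 43

Answer: 43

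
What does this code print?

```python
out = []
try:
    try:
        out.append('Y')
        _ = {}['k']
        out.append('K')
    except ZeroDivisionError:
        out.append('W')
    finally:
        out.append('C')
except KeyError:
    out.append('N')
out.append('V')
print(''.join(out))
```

Execution trace: 'Y' (inner try body) → 'C' (inner finally) → 'N' (outer except KeyError) → 'V' (after the try/except). Output: YCNV

Answer: YCNV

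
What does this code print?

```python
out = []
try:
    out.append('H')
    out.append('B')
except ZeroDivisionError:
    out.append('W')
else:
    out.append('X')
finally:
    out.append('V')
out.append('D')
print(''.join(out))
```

Execution trace: 'H' (try body) → 'B' (try body, no exception) → 'X' (else) → 'V' (finally) → 'D' (after the try/except). Output: HBXVD

Answer: HBXVD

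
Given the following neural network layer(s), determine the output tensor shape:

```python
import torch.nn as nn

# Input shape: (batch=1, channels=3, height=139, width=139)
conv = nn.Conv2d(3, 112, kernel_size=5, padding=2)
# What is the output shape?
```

Input: (1, 3, 139, 139) -> Output: (1, 112, 139, 139)

Answer: (1, 112, 139, 139)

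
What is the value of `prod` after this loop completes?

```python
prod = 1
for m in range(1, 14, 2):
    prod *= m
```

Product of 1, 3, 5, ... up to 13
`prod` takes the values: 1 → 3 → 15 → 105 → 945 → 10395 → 135135

Answer: 135135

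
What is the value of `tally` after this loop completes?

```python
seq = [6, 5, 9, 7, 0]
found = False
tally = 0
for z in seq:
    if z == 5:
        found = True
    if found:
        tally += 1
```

Count elements after first 5 in [6, 5, 9, 7, 0]
`tally` takes the values: 0 → 1 → 2 → 3 → 4

Answer: 4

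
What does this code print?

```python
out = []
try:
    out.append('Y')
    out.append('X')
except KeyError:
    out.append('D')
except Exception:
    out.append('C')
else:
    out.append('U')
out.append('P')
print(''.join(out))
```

Execution trace: 'Y' (try body) → 'X' (try body, no exception) → 'U' (else) → 'P' (after the try/except). Output: YXUP

Answer: YXUP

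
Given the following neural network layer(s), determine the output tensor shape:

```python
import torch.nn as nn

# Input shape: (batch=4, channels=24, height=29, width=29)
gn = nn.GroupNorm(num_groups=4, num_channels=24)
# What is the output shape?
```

Input: (4, 24, 29, 29) -> Output: (4, 24, 29, 29)

Answer: (4, 24, 29, 29)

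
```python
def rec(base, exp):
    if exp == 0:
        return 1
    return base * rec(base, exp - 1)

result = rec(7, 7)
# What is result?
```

rec(7, 7) = 7 * 7 * 7 * 7 * 7 * 7 * 7 = 823543

Answer: 823543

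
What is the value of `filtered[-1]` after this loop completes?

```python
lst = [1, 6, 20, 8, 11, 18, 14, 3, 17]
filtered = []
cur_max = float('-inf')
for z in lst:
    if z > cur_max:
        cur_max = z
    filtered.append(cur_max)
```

Running max ends at 20
`filtered` takes the values: [] → [1] → [1, 6] → [1, 6, 20] → [1, 6, 20, 20] → [1, 6, 20, 20, 20] → [1, 6, 20, 20, 20, 20] → [1, 6, 20, 20, 20, 20, 20] → [1, 6, 20, 20, 20, 20, 20, 20] → [1, 6, 20, 20, 20, 20, 20, 20, 20]
So `filtered[-1]` = 20

Answer: 20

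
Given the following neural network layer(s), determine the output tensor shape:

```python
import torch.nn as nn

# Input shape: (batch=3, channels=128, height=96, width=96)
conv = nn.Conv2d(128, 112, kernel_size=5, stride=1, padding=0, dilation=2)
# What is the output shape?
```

Input: (3, 128, 96, 96) -> Output: (3, 112, 88, 88)

Answer: (3, 112, 88, 88)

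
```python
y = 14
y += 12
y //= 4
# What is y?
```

Trace:
`y = 14` → y = 14
`y += 12` → y = 26
`y //= 4` → y = 6
So y = 6

Answer: 6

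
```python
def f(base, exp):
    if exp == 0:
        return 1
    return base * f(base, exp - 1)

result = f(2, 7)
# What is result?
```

f(2, 7) = 2 * 2 * 2 * 2 * 2 * 2 * 2 = 128

Answer: 128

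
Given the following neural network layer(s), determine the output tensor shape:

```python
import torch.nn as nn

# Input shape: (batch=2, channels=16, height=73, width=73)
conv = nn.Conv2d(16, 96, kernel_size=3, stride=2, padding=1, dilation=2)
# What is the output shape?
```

Input: (2, 16, 73, 73) -> Output: (2, 96, 36, 36)

Answer: (2, 96, 36, 36)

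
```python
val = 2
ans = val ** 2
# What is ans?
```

Trace:
`val = 2` → val = 2
`ans = val ** 2` → ans = 4
So ans = 4

Answer: 4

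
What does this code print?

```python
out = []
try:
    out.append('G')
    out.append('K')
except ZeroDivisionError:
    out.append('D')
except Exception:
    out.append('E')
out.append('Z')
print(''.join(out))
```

Execution trace: 'G' (try body) → 'K' (try body, no exception) → 'Z' (after the try/except). Output: GKZ

Answer: GKZ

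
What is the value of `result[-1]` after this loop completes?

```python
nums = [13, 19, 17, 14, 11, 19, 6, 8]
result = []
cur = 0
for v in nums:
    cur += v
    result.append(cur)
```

Cumulative sum ends at 107
`result` takes the values: [] → [13] → [13, 32] → [13, 32, 49] → [13, 32, 49, 63] → [13, 32, 49, 63, 74] → [13, 32, 49, 63, 74, 93] → [13, 32, 49, 63, 74, 93, 99] → [13, 32, 49, 63, 74, 93, 99, 107]
So `result[-1]` = 107

Answer: 107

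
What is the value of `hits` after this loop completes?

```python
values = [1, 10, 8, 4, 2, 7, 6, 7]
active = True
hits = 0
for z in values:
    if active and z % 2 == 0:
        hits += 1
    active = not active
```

Count even values at even positions
`hits` takes the values: 0 → 1 → 2 → 3

Answer: 3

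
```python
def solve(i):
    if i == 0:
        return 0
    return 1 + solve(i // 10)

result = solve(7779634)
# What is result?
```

Count of digits of 7779634: 7

Answer: 7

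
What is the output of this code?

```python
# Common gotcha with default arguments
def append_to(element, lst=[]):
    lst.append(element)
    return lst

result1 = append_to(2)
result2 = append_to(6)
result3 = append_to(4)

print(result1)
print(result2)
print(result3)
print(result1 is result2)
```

Key concept: mutable default argument gotcha.
Step by step:
`result1 = append_to(2)` → result1 = [2]
`result2 = append_to(6)` → result1 = [2, 6] (same object as result2); result2 = [2, 6] (same object as result1)
`result3 = append_to(4)` → result1 = [2, 6, 4] (same object as result2, result3); result2 = [2, 6, 4] (same object as result1, result3); result3 = [2, 6, 4] (same object as result1, result2)
`print(result1)` → prints [2, 6, 4]
`print(result2)` → prints [2, 6, 4]
`print(result3)` → prints [2, 6, 4]
`print(result1 is result2)` → prints True

Answer:
[2, 6, 4]
[2, 6, 4]
[2, 6, 4]
True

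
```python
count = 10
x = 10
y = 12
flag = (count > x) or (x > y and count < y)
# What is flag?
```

Trace:
`count = 10` → count = 10
`x = 10` → x = 10
`y = 12` → y = 12
`flag = (count > x) or (x > y and count < y)` → flag = False
So flag = False

Answer: False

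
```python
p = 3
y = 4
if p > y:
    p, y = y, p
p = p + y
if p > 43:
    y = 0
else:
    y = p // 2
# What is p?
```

Trace:
`p = 3` → p = 3
`y = 4` → y = 4
`if p > y: ...` → p > y is False → no variable changes
`p = p + y` → p = 7
`if p > 43: ...` → p > 43 is False, take else branch → y = 3
So p = 7

Answer: 7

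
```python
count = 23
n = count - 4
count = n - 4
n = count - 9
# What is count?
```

Trace:
`count = 23` → count = 23
`n = count - 4` → n = 19
`count = n - 4` → count = 15
`n = count - 9` → n = 6
So count = 15

Answer: 15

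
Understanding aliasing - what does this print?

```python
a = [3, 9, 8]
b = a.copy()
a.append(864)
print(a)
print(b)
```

Key concept: list.copy() creates independent copy.
Step by step:
`a = [3, 9, 8]` → a = [3, 9, 8]
`b = a.copy()` → b = [3, 9, 8]
`a.append(864)` → a = [3, 9, 8, 864]
`print(a)` → prints [3, 9, 8, 864]
`print(b)` → prints [3, 9, 8]

Answer:
[3, 9, 8, 864]
[3, 9, 8]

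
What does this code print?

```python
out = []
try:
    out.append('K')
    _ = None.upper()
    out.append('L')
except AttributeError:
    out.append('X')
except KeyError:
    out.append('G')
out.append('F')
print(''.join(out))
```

Execution trace: 'K' (try body) → 'X' (except AttributeError) → 'F' (after the try/except). Output: KXF

Answer: KXF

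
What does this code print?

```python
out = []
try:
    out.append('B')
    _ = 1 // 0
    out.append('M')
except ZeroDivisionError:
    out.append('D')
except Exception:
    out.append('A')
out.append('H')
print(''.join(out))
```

Execution trace: 'B' (try body) → 'D' (except ZeroDivisionError) → 'H' (after the try/except). Output: BDH

Answer: BDH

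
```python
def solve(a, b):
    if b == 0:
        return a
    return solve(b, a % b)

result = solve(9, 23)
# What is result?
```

solve(9, 23) -> solve(23, 9) -> solve(9, 5) -> solve(5, 4) -> solve(4, 1) -> solve(1, 0) -> 1

Answer: 1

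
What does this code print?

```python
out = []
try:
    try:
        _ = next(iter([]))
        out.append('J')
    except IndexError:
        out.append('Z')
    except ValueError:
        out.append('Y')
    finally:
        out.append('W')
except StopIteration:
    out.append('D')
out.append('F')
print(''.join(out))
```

Execution trace: 'W' (finally) → 'D' (outer except StopIteration) → 'F' (after the try/except). Output: WDF

Answer: WDF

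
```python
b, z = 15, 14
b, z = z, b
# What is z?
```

Trace:
`b, z = 15, 14` → b = 15; z = 14
`b, z = z, b` → b = 14; z = 15
So z = 15

Answer: 15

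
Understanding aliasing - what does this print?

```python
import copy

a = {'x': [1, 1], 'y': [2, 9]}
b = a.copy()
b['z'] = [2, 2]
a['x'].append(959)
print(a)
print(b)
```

Key concept: shallow copy of dict with mutable values.
Step by step:
`a = {'x': [1, 1], 'y': [2, 9]}` → a = {'x': [1, 1], 'y': [2, 9]}
`b = a.copy()` → b = {'x': [1, 1], 'y': [2, 9]}
`b['z'] = [2, 2]` → b = {'x': [1, 1], 'y': [2, 9], 'z': [2, 2]}
`a['x'].append(959)` → a = {'x': [1, 1, 959], 'y': [2, 9]}; b = {'x': [1, 1, 959], 'y': [2, 9], 'z': [2, 2]}
`print(a)` → prints {'x': [1, 1, 959], 'y': [2, 9]}
`print(b)` → prints {'x': [1, 1, 959], 'y': [2, 9], 'z': [2, 2]}

Answer:
{'x': [1, 1, 959], 'y': [2, 9]}
{'x': [1, 1, 959], 'y': [2, 9], 'z': [2, 2]}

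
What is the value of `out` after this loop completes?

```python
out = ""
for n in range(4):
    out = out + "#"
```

Repeat '#' 4 times
`out` takes the values: "" → "#" → "##" → "###" → "####"

Answer: "####"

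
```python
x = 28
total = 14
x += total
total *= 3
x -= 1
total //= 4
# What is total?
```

Trace:
`x = 28` → x = 28
`total = 14` → total = 14
`x += total` → x = 42
`total *= 3` → total = 42
`x -= 1` → x = 41
`total //= 4` → total = 10
So total = 10

Answer: 10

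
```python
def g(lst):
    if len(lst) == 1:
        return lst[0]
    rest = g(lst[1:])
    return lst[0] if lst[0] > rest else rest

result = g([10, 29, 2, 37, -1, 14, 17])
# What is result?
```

Recursive max over [10, 29, 2, 37, -1, 14, 17] = 37

Answer: 37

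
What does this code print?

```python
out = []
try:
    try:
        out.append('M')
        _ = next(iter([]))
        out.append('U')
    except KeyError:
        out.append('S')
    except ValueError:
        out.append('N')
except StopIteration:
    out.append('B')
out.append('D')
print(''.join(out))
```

Execution trace: 'M' (try body) → 'B' (outer except StopIteration) → 'D' (after the try/except). Output: MBD

Answer: MBD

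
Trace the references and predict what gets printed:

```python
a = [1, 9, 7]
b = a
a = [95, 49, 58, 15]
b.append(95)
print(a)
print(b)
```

Key concept: rebinding vs mutation: a is rebound to a new list, b still points at the original.
Step by step:
`a = [1, 9, 7]` → a = [1, 9, 7]
`b = a` → b = [1, 9, 7] (same object as a)
`a = [95, 49, 58, 15]` → a = [95, 49, 58, 15]
`b.append(95)` → b = [1, 9, 7, 95]
`print(a)` → prints [95, 49, 58, 15]
`print(b)` → prints [1, 9, 7, 95]

Answer:
[95, 49, 58, 15]
[1, 9, 7, 95]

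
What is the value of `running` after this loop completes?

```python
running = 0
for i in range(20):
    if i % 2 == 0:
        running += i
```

Sum of even numbers 0 to 19
`running` takes the values: 0 → 2 → 6 → 12 → 20 → 30 → 42 → 56 → 72 → 90

Answer: 90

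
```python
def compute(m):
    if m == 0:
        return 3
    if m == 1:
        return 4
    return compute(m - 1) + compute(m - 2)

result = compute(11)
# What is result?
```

Build up from base cases: compute(0)=3, compute(1)=4, compute(2)=7, compute(3)=11, compute(4)=18, compute(5)=29, compute(6)=47, ..., compute(11)=521

Answer: 521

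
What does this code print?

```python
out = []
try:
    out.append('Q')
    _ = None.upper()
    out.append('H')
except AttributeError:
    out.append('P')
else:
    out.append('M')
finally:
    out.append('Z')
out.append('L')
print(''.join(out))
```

Execution trace: 'Q' (try body) → 'P' (except AttributeError) → 'Z' (finally) → 'L' (after the try/except). Output: QPZL

Answer: QPZL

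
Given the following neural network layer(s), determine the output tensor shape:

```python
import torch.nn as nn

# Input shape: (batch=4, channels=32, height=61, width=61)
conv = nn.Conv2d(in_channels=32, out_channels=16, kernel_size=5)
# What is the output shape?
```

Input: (4, 32, 61, 61) -> Output: (4, 16, 57, 57)

Answer: (4, 16, 57, 57)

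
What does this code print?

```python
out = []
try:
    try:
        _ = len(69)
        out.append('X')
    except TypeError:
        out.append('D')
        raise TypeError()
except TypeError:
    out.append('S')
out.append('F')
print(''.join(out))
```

Execution trace: 'D' (inner except TypeError) → 'S' (outer except TypeError) → 'F' (after the try/except). Output: DSF

Answer: DSF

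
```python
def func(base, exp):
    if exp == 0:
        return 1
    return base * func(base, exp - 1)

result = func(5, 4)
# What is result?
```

func(5, 4) = 5 * 5 * 5 * 5 = 625

Answer: 625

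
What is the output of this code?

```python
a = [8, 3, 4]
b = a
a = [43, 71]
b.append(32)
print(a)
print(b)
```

Key concept: rebinding vs mutation: a is rebound to a new list, b still points at the original.
Step by step:
`a = [8, 3, 4]` → a = [8, 3, 4]
`b = a` → b = [8, 3, 4] (same object as a)
`a = [43, 71]` → a = [43, 71]
`b.append(32)` → b = [8, 3, 4, 32]
`print(a)` → prints [43, 71]
`print(b)` → prints [8, 3, 4, 32]

Answer:
[43, 71]
[8, 3, 4, 32]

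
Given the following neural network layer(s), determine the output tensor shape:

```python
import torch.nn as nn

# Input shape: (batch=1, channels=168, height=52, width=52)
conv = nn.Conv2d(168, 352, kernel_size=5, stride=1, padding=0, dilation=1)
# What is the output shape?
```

Input: (1, 168, 52, 52) -> Output: (1, 352, 48, 48)

Answer: (1, 352, 48, 48)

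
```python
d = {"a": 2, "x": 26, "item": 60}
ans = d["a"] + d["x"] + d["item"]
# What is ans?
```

Trace:
`d = {"a": 2, "x": 26, "item": 60}` → d = {'a': 2, 'x': 26, 'item': 60}
`ans = d["a"] + d["x"] + d["item"]` → ans = 88
So ans = 88

Answer: 88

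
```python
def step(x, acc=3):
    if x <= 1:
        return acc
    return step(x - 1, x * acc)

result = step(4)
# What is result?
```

Accumulator trace (n, acc): (4, 3) -> (3, 12) -> (2, 36) -> (1, 72) -> return 72

Answer: 72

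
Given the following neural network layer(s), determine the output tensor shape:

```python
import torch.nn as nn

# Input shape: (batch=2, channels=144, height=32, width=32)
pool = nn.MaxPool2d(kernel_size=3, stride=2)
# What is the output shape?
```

Input: (2, 144, 32, 32) -> Output: (2, 144, 15, 15)

Answer: (2, 144, 15, 15)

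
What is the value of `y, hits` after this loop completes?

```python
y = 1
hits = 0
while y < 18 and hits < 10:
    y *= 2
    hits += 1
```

Double until >= 18 or 10 iterations
`y, hits` takes the values: (1, 0) → (2, 0) → (2, 1) → (4, 1) → (4, 2) → (8, 2) → (8, 3) → (16, 3) → (16, 4) → (32, 4) → (32, 5)

Answer: 32, 5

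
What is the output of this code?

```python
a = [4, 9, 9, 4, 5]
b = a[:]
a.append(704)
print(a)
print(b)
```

Key concept: slice [:] creates copy.
Step by step:
`a = [4, 9, 9, 4, 5]` → a = [4, 9, 9, 4, 5]
`b = a[:]` → b = [4, 9, 9, 4, 5]
`a.append(704)` → a = [4, 9, 9, 4, 5, 704]
`print(a)` → prints [4, 9, 9, 4, 5, 704]
`print(b)` → prints [4, 9, 9, 4, 5]

Answer:
[4, 9, 9, 4, 5, 704]
[4, 9, 9, 4, 5]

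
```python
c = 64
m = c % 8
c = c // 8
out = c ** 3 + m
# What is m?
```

Trace:
`c = 64` → c = 64
`m = c % 8` → m = 0
`c = c // 8` → c = 8
`out = c ** 3 + m` → out = 512
So m = 0

Answer: 0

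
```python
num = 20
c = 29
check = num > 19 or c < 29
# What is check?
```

Trace:
`num = 20` → num = 20
`c = 29` → c = 29
`check = num > 19 or c < 29` → check = True
So check = True

Answer: True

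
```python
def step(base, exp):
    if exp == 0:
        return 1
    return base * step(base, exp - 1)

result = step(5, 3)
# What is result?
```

step(5, 3) = 5 * 5 * 5 = 125

Answer: 125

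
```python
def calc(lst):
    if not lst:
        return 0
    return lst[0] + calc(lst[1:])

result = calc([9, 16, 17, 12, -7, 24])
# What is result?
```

9 + 16 + 17 + 12 + (-7) + 24 + 0 = 71

Answer: 71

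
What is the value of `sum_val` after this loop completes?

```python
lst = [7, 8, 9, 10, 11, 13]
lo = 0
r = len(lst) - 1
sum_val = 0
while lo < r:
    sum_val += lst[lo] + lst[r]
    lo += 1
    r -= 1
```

Sum of pairs from ends
`sum_val` takes the values: 0 → 20 → 39 → 58

Answer: 58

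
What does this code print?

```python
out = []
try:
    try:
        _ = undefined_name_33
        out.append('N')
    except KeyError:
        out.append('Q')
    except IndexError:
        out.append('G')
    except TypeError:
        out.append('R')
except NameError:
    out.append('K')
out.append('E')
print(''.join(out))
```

Execution trace: 'K' (outer except NameError) → 'E' (after the try/except). Output: KE

Answer: KE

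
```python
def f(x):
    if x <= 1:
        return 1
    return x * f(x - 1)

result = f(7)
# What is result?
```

f(7) = 7 * 6 * 5 * 4 * 3 * 2 * 1 = 5040

Answer: 5040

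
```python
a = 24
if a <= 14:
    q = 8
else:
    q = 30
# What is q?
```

Trace:
`a = 24` → a = 24
`if a <= 14: ...` → a <= 14 is False, take else branch → q = 30
So q = 30

Answer: 30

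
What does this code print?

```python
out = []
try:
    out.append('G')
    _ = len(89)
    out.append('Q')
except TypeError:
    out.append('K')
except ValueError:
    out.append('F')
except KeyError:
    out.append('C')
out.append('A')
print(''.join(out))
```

Execution trace: 'G' (try body) → 'K' (except TypeError) → 'A' (after the try/except). Output: GKA

Answer: GKA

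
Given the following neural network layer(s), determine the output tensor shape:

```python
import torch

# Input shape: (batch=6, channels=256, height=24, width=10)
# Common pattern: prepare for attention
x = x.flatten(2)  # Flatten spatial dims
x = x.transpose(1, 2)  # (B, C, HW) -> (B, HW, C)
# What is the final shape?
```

Input: (6, 256, 24, 10) -> after flatten(2): (6, 256, 240) -> Output: (6, 240, 256)

Answer: (6, 240, 256)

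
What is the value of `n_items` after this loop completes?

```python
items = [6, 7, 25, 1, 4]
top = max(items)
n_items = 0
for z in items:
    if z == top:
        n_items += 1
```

Count of max value 25 in [6, 7, 25, 1, 4]
`n_items` takes the values: 0 → 1

Answer: 1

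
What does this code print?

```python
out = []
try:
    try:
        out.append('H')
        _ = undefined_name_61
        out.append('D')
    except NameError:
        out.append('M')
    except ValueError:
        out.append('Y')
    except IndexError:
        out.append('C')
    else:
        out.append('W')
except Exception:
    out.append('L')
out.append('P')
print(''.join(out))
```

Execution trace: 'H' (inner try body) → 'M' (inner except NameError) → 'P' (after the try/except). Output: HMP

Answer: HMP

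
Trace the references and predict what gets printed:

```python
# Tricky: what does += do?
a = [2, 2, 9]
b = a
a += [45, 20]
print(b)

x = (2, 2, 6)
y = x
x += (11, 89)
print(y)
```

Key concept: += behavior differs for mutable vs immutable.
Step by step:
`a = [2, 2, 9]` → a = [2, 2, 9]
`b = a` → b = [2, 2, 9] (same object as a)
`a += [45, 20]` → a = [2, 2, 9, 45, 20] (same object as b); b = [2, 2, 9, 45, 20] (same object as a)
`print(b)` → prints [2, 2, 9, 45, 20]
`x = (2, 2, 6)` → x = (2, 2, 6)
`y = x` → y = (2, 2, 6)
`x += (11, 89)` → x = (2, 2, 6, 11, 89)
`print(y)` → prints (2, 2, 6)

Answer:
[2, 2, 9, 45, 20]
(2, 2, 6)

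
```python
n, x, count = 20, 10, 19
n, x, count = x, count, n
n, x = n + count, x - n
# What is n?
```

Trace:
`n, x, count = 20, 10, 19` → n = 20; x = 10; count = 19
`n, x, count = x, count, n` → n = 10; x = 19; count = 20
`n, x = n + count, x - n` → n = 30; x = 9
So n = 30

Answer: 30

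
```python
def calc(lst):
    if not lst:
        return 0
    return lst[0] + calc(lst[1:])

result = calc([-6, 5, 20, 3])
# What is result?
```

(-6) + 5 + 20 + 3 + 0 = 22

Answer: 22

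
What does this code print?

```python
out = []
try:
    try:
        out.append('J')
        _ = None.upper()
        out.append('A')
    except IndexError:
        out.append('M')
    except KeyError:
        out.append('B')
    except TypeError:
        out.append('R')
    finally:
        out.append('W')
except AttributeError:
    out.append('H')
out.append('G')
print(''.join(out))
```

Execution trace: 'J' (inner try body) → 'W' (inner finally) → 'H' (outer except AttributeError) → 'G' (after the try/except). Output: JWHG

Answer: JWHG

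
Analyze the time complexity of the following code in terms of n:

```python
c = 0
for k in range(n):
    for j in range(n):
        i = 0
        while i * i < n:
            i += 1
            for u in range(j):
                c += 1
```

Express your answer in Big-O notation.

Each loop level contributes: n × n × √n × n. Multiplying the contributions gives O(n^3√n).

Answer: O(n^3√n)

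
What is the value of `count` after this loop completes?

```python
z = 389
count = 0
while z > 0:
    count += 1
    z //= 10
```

Count digits by repeated division by 10
`count` takes the values: 0 → 1 → 2 → 3

Answer: 3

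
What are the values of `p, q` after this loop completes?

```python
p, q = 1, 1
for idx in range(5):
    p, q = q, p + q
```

Fibonacci: after 5 iterations
`p, q` takes the values: (1, 1) → (1, 2) → (2, 3) → (3, 5) → (5, 8) → (8, 13)

Answer: 8, 13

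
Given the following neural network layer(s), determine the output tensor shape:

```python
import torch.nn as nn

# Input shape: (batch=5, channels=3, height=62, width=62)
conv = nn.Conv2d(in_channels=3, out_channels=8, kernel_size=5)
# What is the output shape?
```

Input: (5, 3, 62, 62) -> Output: (5, 8, 58, 58)

Answer: (5, 8, 58, 58)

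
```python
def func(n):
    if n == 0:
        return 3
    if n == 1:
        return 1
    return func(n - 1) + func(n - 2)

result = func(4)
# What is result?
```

Build up from base cases: func(0)=3, func(1)=1, func(2)=4, func(3)=5, func(4)=9

Answer: 9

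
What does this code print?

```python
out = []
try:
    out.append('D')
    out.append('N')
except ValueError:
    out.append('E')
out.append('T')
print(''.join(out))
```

Execution trace: 'D' (try body) → 'N' (try body, no exception) → 'T' (after the try/except). Output: DNT

Answer: DNT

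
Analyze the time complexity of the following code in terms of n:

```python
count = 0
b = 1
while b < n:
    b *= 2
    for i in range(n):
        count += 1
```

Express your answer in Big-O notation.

Each loop level contributes: log n × n. Multiplying the contributions gives O(n log n).

Answer: O(n log n)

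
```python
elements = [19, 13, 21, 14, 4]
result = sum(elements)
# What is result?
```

Trace:
`elements = [19, 13, 21, 14, 4]` → elements = [19, 13, 21, 14, 4]
`result = sum(elements)` → result = 71
So result = 71

Answer: 71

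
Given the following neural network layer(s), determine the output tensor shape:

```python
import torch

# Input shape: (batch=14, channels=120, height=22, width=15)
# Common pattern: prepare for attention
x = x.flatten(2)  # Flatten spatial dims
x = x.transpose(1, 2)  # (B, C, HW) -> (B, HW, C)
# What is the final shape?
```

Input: (14, 120, 22, 15) -> after flatten(2): (14, 120, 330) -> Output: (14, 330, 120)

Answer: (14, 330, 120)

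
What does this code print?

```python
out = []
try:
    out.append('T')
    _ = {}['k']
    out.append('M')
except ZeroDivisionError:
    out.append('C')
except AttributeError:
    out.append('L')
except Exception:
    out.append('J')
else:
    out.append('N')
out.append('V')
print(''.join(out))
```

Execution trace: 'T' (try body) → 'J' (except Exception) → 'V' (after the try/except). Output: TJV

Answer: TJV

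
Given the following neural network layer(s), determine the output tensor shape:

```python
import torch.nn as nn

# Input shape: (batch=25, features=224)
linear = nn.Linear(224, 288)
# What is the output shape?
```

Input: (25, 224) -> Output: (25, 288)

Answer: (25, 288)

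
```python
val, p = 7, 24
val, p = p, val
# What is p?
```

Trace:
`val, p = 7, 24` → val = 7; p = 24
`val, p = p, val` → val = 24; p = 7
So p = 7

Answer: 7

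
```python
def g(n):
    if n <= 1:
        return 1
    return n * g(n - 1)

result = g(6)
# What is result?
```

g(6) = 6 * 5 * 4 * 3 * 2 * 1 = 720

Answer: 720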